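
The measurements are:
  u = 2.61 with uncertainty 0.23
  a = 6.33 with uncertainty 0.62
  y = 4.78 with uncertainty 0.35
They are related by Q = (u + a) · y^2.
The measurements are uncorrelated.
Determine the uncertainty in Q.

33.5

Let w = u + a = 8.94. δw = √(δu² + δa²) = √(0.0529 + 0.384) = 0.661, so δw/w = 0.0740.
Q is then a monomial in w, y:
δQ/Q = √((δw/w)² + (2·δy/y)²) = √(0.00547 + 0.0214) = 0.164
Q = 204, so δQ = 0.164 × 204 = 33.5.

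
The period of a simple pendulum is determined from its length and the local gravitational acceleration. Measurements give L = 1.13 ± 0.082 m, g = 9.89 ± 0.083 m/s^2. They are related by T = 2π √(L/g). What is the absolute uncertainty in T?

Since T is a product/quotient, work with relative uncertainties:
  (½·δL/L)² = (0.5×0.0726)² = 0.00132;  (−½·δg/g)² = (-0.5×0.00839)² = 1.76e-05
δT/T = √(0.00133) = 0.0365
T = 2.12 s, so δT = 0.0365 × 2.12 = 0.0776 s.

0.0776 s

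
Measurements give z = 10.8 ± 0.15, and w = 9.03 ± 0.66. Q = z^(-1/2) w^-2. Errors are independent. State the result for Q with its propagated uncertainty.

0.00373 ± 0.000546

For a monomial Q ∝ z^(-1/2), w^-2, fractional errors add in quadrature:
  (−½·δz/z)² = (-0.5×0.0139)² = 4.82e-05;  (-2·δw/w)² = (-2×0.0731)² = 0.0214
δQ/Q = √(0.0214) = 0.146
Q = 0.00373, so δQ = 0.146 × 0.00373 = 0.000546.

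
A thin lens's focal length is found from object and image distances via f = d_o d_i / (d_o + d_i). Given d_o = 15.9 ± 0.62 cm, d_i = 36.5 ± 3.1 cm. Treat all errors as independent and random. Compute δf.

∂f/∂d_o = (d_i/(d_o+d_i))² = 0.485;  ∂f/∂d_i = (d_o/(d_o+d_i))² = 0.0921
δf = √((∂f/∂d_o · δd_o)² + (∂f/∂d_i · δd_i)²) = √(0.0905 + 0.0815) = 0.415 cm

0.415 cm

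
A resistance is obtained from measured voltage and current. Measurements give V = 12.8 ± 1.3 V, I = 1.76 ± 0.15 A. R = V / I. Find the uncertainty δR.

0.964 Ω

Each factor contributes (exponent × relative error)² to (δR/R)²:
  (1·δV/V)² = (1×0.102)² = 0.0103;  (-1·δI/I)² = (-1×0.0852)² = 0.00726
δR/R = √(0.0176) = 0.133
R = 7.27 Ω, so δR = 0.133 × 7.27 = 0.964 Ω.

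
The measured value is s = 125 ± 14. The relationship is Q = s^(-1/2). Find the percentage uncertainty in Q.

Since Q is a product/quotient, work with relative uncertainties:
  (−½·δs/s)² = (-0.5×0.112)² = 0.00314
δQ/Q = √(0.00314) = 0.0560

5.60%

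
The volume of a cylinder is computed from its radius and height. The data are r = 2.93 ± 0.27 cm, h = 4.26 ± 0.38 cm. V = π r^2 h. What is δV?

23.5 cm^3

Each factor contributes (exponent × relative error)² to (δV/V)²:
  (2·δr/r)² = (2×0.0922)² = 0.0340;  (1·δh/h)² = (1×0.0892)² = 0.00796
δV/V = √(0.0419) = 0.205
V = 115 cm^3, so δV = 0.205 × 115 = 23.5 cm^3.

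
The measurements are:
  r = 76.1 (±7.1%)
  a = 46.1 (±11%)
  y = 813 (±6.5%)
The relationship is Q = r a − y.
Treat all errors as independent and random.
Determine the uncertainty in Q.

Let p = r·a = 3510. δp/p = √((1·δr/r)² + (1·δa/a)²) = √(0.00504 + 0.0121) = 0.131, so δp = 459.
Q = p − y: δQ = √(δp² + δy²) = √(2.11e+05 + 2790) = 462

462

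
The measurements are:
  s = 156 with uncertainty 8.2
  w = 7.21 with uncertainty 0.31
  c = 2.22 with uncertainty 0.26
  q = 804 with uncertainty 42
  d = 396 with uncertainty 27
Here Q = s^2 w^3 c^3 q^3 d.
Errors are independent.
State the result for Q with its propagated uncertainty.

Q is a product of powers, so relative uncertainties combine in quadrature:
  (2·δs/s)² = (2×0.0526)² = 0.0111;  (3·δw/w)² = (3×0.0430)² = 0.0166;  (3·δc/c)² = (3×0.117)² = 0.123;  (3·δq/q)² = (3×0.0522)² = 0.0246;  (1·δd/d)² = (1×0.0682)² = 0.00465
δQ/Q = √(0.180) = 0.425
Q = 2.05e+19, so δQ = 0.425 × 2.05e+19 = 8.72e+18.

(2.05 ± 0.872) × 10^19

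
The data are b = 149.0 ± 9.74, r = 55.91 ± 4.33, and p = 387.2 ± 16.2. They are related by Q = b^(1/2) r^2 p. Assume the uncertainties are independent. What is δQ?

Each factor contributes (exponent × relative error)² to (δQ/Q)²:
  (½·δb/b)² = (0.5×0.0654)² = 0.00107;  (2·δr/r)² = (2×0.0774)² = 0.0240;  (1·δp/p)² = (1×0.0418)² = 0.00175
δQ/Q = √(0.0268) = 0.164
Q = 1.477e+07, so δQ = 0.164 × 1.477e+07 = 2.42e+06.

2.42e+06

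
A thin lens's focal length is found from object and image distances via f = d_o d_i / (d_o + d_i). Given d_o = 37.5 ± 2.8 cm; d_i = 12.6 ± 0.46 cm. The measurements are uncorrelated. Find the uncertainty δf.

∂f/∂d_o = (d_i/(d_o+d_i))² = 0.0633;  ∂f/∂d_i = (d_o/(d_o+d_i))² = 0.560
δf = √((∂f/∂d_o · δd_o)² + (∂f/∂d_i · δd_i)²) = √(0.0314 + 0.0664) = 0.313 cm

0.313 cm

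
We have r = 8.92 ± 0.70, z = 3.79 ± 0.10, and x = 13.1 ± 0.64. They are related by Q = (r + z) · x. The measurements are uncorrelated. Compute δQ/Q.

Let u = r + z = 12.7. δu = √(δr² + δz²) = √(0.490 + 0.0100) = 0.707, so δu/u = 0.0556.
Q is then a monomial in u, x:
δQ/Q = √((δu/u)² + (1·δx/x)²) = √(0.00310 + 0.00239) = 0.0740

0.0740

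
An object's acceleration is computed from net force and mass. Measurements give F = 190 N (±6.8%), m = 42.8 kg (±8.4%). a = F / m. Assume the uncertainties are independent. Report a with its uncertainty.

4.44 ± 0.480 m/s^2

Since a is a product/quotient, work with relative uncertainties:
  (1·δF/F)² = (1×0.0680)² = 0.00462;  (-1·δm/m)² = (-1×0.0840)² = 0.00706
δa/a = √(0.0117) = 0.108
a = 4.44 m/s^2, so δa = 0.108 × 4.44 = 0.480 m/s^2.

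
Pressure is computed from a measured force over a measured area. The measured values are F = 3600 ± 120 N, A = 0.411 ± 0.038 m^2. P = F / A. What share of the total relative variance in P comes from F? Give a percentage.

11.5%

(δP/P)² = (1·δF/F)² + (-1·δA/A)²
  F term: (1×0.0333)² = 0.00111
  A term: (-1×0.0925)² = 0.00855
Total = 0.00966. Share from F = 0.00111/0.00966 = 0.115.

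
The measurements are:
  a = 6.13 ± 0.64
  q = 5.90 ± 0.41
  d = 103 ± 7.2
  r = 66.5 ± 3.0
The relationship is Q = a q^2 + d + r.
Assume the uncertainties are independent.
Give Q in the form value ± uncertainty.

383 ± 37.9

Let p = a·q^2 = 213. δp/p = √((1·δa/a)² + (2·δq/q)²) = √(0.0109 + 0.0193) = 0.174, so δp = 37.1.
Q = p + d + r: δQ = √(δp² + δd² + δr²) = √(1380 + 51.8 + 9.00) = 37.9
Q = 383.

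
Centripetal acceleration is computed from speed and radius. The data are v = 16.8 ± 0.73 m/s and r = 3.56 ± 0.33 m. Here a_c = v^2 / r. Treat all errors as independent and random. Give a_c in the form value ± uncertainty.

a_c is a product of powers, so relative uncertainties combine in quadrature:
  (2·δv/v)² = (2×0.0435)² = 0.00755;  (-1·δr/r)² = (-1×0.0927)² = 0.00859
δa_c/a_c = √(0.0161) = 0.127
a_c = 79.3 m/s^2, so δa_c = 0.127 × 79.3 = 10.1 m/s^2.

79.3 ± 10.1 m/s^2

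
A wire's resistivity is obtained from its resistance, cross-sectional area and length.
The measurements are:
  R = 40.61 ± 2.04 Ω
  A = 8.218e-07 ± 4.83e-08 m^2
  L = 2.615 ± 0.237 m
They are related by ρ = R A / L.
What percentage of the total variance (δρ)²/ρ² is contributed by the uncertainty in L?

(δρ/ρ)² = (1·δR/R)² + (1·δA/A)² + (-1·δL/L)²
  R term: (1×0.0502)² = 0.00252
  A term: (1×0.0588)² = 0.00345
  L term: (-1×0.0906)² = 0.00821
Total = 0.0142. Share from L = 0.00821/0.0142 = 0.579.

57.9%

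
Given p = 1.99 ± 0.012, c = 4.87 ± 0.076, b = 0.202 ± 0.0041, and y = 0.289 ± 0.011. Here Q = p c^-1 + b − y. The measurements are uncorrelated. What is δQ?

0.0136

Let w = p·c^-1 = 0.409. δw/w = √((1·δp/p)² + (-1·δc/c)²) = √(3.64e-05 + 0.000244) = 0.0167, so δw = 0.00684.
Q = w + b − y: δQ = √(δw² + δb² + δy²) = √(4.67e-05 + 1.68e-05 + 0.000121) = 0.0136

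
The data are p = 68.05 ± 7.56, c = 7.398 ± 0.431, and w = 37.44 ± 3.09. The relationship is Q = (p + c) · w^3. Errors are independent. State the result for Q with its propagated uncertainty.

Let u = p + c = 75.45. δu = √(δp² + δc²) = √(57.2 + 0.186) = 7.57, so δu/u = 0.100.
Q is then a monomial in u, w:
δQ/Q = √((δu/u)² + (3·δw/w)²) = √(0.0101 + 0.0613) = 0.267
Q = 3.96e+06, so δQ = 0.267 × 3.96e+06 = 1.06e+06.

(3.960 ± 1.06) × 10^6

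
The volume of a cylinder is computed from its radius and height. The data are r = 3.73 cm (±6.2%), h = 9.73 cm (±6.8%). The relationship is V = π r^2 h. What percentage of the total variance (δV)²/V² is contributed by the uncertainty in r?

76.9%

(δV/V)² = (2·δr/r)² + (1·δh/h)²
  r term: (2×0.0620)² = 0.0154
  h term: (1×0.0680)² = 0.00462
Total = 0.0200. Share from r = 0.0154/0.0200 = 0.769.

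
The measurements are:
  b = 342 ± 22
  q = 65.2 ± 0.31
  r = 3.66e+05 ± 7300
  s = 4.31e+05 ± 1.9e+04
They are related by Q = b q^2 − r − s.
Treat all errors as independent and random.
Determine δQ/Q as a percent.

Let p = b·q^2 = 1.45e+06. δp/p = √((1·δb/b)² + (2·δq/q)²) = √(0.00414 + 9.04e-05) = 0.0650, so δp = 94500.
Q = p − r − s: δQ = √(δp² + δr² + δs²) = √(8.94e+09 + 5.33e+07 + 3.61e+08) = 96700
Q = 6.57e+05, so δQ/Q = 96700/6.57e+05 = 0.147.

14.7%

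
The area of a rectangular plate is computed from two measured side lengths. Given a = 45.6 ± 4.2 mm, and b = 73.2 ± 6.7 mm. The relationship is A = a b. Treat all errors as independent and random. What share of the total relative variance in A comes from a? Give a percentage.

(δA/A)² = (1·δa/a)² + (1·δb/b)²
  a term: (1×0.0921)² = 0.00848
  b term: (1×0.0915)² = 0.00838
Total = 0.0169. Share from a = 0.00848/0.0169 = 0.503.

50.3%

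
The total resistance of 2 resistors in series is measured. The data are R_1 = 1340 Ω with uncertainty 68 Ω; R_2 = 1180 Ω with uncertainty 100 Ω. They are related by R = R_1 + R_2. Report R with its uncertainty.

Absolute uncertainties add in quadrature for a linear combination:
  (δR_1)² = 4620;  (δR_2)² = 10000
δR = √(14600) = 121 Ω
R = 2520 Ω.

2520 ± 121 Ω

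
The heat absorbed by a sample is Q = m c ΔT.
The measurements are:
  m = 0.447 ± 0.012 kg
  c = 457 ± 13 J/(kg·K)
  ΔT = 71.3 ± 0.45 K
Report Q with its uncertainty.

Products/powers → add relative errors in quadrature, weighted by exponent:
  (1·δm/m)² = (1×0.0268)² = 0.000721;  (1·δc/c)² = (1×0.0284)² = 0.000809;  (1·δΔT/ΔT)² = (1×0.00631)² = 3.98e-05
δQ/Q = √(0.00157) = 0.0396
Q = 14600 J, so δQ = 0.0396 × 14600 = 577 J.

14600 ± 577 J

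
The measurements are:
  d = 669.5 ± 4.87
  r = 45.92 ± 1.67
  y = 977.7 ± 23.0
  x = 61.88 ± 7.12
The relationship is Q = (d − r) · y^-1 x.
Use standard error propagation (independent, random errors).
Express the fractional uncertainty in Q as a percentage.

11.8%

Let u = d − r = 623.6. δu = √(δd² + δr²) = √(23.7 + 2.79) = 5.15, so δu/u = 0.00826.
Q is then a monomial in u, y, x:
δQ/Q = √((δu/u)² + (-1·δy/y)² + (1·δx/x)²) = √(6.82e-05 + 0.000553 + 0.0132) = 0.118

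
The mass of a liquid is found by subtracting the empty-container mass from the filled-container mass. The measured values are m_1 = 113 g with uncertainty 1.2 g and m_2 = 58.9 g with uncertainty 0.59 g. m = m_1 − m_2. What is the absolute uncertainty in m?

Absolute uncertainties add in quadrature for a linear combination:
  (δm_1)² = 1.44;  (δm_2)² = 0.348
δm = √(1.79) = 1.34 g

1.34 g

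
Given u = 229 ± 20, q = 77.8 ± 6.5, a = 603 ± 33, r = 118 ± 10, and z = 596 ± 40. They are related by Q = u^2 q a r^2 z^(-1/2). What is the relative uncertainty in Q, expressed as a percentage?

Since Q is a product/quotient, work with relative uncertainties:
  (2·δu/u)² = (2×0.0873)² = 0.0305;  (1·δq/q)² = (1×0.0835)² = 0.00698;  (1·δa/a)² = (1×0.0547)² = 0.00299;  (2·δr/r)² = (2×0.0847)² = 0.0287;  (−½·δz/z)² = (-0.5×0.0671)² = 0.00113
δQ/Q = √(0.0703) = 0.265

26.5%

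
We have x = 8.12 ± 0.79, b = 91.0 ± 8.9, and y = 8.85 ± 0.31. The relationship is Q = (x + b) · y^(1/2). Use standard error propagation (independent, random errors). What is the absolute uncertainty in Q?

27.1

Let u = x + b = 99.1. δu = √(δx² + δb²) = √(0.624 + 79.2) = 8.93, so δu/u = 0.0901.
Q is then a monomial in u, y:
δQ/Q = √((δu/u)² + (½·δy/y)²) = √(0.00813 + 0.000307) = 0.0918
Q = 295, so δQ = 0.0918 × 295 = 27.1.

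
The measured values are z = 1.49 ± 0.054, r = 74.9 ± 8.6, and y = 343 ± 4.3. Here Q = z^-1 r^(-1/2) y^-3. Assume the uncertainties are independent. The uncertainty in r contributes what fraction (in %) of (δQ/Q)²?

(δQ/Q)² = (-1·δz/z)² + (−½·δr/r)² + (-3·δy/y)²
  z term: (-1×0.0362)² = 0.00131
  r term: (-0.5×0.115)² = 0.00330
  y term: (-3×0.0125)² = 0.00141
Total = 0.00602. Share from r = 0.00330/0.00602 = 0.547.

54.7%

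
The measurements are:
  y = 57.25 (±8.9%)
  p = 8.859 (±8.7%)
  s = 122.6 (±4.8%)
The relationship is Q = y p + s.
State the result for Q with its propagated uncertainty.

Let w = y·p = 507.2. δw/w = √((1·δy/y)² + (1·δp/p)²) = √(0.00792 + 0.00757) = 0.124, so δw = 63.1.
Q = w + s: δQ = √(δw² + δs²) = √(3980 + 34.6) = 63.4
Q = 629.8.

629.8 ± 63.4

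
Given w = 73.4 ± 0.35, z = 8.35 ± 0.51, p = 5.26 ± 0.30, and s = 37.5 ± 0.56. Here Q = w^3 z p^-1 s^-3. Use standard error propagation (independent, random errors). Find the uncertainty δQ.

Relative error in a monomial: (δQ/Q)² = Σ (nᵢ · δxᵢ/xᵢ)².
  (3·δw/w)² = (3×0.00477)² = 0.000205;  (1·δz/z)² = (1×0.0611)² = 0.00373;  (-1·δp/p)² = (-1×0.0570)² = 0.00325;  (-3·δs/s)² = (-3×0.0149)² = 0.00201
δQ/Q = √(0.00920) = 0.0959
Q = 11.9, so δQ = 0.0959 × 11.9 = 1.14.

1.14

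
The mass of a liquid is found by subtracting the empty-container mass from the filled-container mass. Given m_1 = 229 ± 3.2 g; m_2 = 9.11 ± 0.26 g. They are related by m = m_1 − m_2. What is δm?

3.21 g

m is a linear combination, so absolute uncertainties add in quadrature:
  (δm_1)² = 10.2;  (δm_2)² = 0.0676
δm = √(10.3) = 3.21 g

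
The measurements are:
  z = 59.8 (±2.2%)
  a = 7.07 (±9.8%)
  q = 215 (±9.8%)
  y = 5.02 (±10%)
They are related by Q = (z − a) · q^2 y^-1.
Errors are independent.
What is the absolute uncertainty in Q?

1.08e+05

Let u = z − a = 52.7. δu = √(δz² + δa²) = √(1.73 + 0.480) = 1.49, so δu/u = 0.0282.
Q is then a monomial in u, q, y:
δQ/Q = √((δu/u)² + (2·δq/q)² + (-1·δy/y)²) = √(0.000795 + 0.0384 + 0.0100) = 0.222
Q = 4.86e+05, so δQ = 0.222 × 4.86e+05 = 1.08e+05.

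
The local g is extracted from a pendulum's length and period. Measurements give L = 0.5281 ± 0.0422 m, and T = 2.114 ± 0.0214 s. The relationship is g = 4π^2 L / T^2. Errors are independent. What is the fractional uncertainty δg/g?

Products/powers → add relative errors in quadrature, weighted by exponent:
  (1·δL/L)² = (1×0.0799)² = 0.00639;  (-2·δT/T)² = (-2×0.0101)² = 0.000410
δg/g = √(0.00680) = 0.0824

0.0824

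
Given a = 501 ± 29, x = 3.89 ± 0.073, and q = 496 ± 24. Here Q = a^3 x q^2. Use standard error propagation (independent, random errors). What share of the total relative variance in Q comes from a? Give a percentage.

75.6%

(δQ/Q)² = (3·δa/a)² + (1·δx/x)² + (2·δq/q)²
  a term: (3×0.0579)² = 0.0302
  x term: (1×0.0188)² = 0.000352
  q term: (2×0.0484)² = 0.00937
Total = 0.0399. Share from a = 0.0302/0.0399 = 0.756.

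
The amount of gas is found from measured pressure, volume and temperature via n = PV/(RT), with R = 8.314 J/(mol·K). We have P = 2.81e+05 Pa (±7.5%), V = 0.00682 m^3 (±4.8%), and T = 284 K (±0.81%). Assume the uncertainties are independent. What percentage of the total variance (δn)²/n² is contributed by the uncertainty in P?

70.4%

(δn/n)² = (1·δP/P)² + (1·δV/V)² + (-1·δT/T)²
  P term: (1×0.0750)² = 0.00562
  V term: (1×0.0480)² = 0.00230
  T term: (-1×0.00810)² = 6.56e-05
Total = 0.00799. Share from P = 0.00562/0.00799 = 0.704.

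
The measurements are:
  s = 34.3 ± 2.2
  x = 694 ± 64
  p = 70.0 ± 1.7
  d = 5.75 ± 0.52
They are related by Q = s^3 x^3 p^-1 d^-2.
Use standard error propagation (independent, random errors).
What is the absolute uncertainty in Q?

2.23e+09

Since Q is a product/quotient, work with relative uncertainties:
  (3·δs/s)² = (3×0.0641)² = 0.0370;  (3·δx/x)² = (3×0.0922)² = 0.0765;  (-1·δp/p)² = (-1×0.0243)² = 0.000590;  (-2·δd/d)² = (-2×0.0904)² = 0.0327
δQ/Q = √(0.147) = 0.383
Q = 5.83e+09, so δQ = 0.383 × 5.83e+09 = 2.23e+09.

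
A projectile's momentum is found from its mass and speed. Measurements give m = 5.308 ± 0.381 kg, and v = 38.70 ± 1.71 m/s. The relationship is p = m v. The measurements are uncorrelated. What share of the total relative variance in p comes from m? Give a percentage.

72.5%

(δp/p)² = (1·δm/m)² + (1·δv/v)²
  m term: (1×0.0718)² = 0.00515
  v term: (1×0.0442)² = 0.00195
Total = 0.00710. Share from m = 0.00515/0.00710 = 0.725.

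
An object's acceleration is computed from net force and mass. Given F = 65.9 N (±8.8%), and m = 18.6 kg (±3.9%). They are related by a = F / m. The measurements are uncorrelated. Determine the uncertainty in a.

a is a product of powers, so relative uncertainties combine in quadrature:
  (1·δF/F)² = (1×0.0880)² = 0.00774;  (-1·δm/m)² = (-1×0.0390)² = 0.00152
δa/a = √(0.00927) = 0.0963
a = 3.54 m/s^2, so δa = 0.0963 × 3.54 = 0.341 m/s^2.

0.341 m/s^2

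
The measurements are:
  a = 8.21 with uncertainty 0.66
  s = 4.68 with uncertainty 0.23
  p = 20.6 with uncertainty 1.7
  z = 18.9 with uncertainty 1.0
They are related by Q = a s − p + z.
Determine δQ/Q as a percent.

11.2%

Let w = a·s = 38.4. δw/w = √((1·δa/a)² + (1·δs/s)²) = √(0.00646 + 0.00242) = 0.0942, so δw = 3.62.
Q = w − p + z: δQ = √(δw² + δp² + δz²) = √(13.1 + 2.89 + 1.00) = 4.12
Q = 36.7, so δQ/Q = 4.12/36.7 = 0.112.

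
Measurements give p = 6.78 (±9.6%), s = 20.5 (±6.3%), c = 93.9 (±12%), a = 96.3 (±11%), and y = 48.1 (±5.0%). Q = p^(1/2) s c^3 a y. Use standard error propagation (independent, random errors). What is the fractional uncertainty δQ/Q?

0.388

For a monomial Q ∝ p^(1/2), s, c^3, a, y, fractional errors add in quadrature:
  (½·δp/p)² = (0.5×0.0960)² = 0.00230;  (1·δs/s)² = (1×0.0630)² = 0.00397;  (3·δc/c)² = (3×0.120)² = 0.130;  (1·δa/a)² = (1×0.110)² = 0.0121;  (1·δy/y)² = (1×0.0500)² = 0.00250
δQ/Q = √(0.150) = 0.388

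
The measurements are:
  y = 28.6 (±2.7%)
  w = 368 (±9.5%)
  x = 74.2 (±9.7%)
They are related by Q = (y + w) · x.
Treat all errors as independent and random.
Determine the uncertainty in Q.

3860

Let u = y + w = 397. δu = √(δy² + δw²) = √(0.596 + 1220) = 35.0, so δu/u = 0.0882.
Q is then a monomial in u, x:
δQ/Q = √((δu/u)² + (1·δx/x)²) = √(0.00777 + 0.00941) = 0.131
Q = 29400, so δQ = 0.131 × 29400 = 3860.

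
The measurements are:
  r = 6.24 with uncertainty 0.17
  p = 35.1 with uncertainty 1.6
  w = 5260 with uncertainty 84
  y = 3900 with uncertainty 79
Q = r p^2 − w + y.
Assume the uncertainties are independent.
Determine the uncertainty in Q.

Let h = r·p^2 = 7690. δh/h = √((1·δr/r)² + (2·δp/p)²) = √(0.000742 + 0.00831) = 0.0952, so δh = 732.
Q = h − w + y: δQ = √(δh² + δw² + δy²) = √(5.35e+05 + 7060 + 6240) = 741

741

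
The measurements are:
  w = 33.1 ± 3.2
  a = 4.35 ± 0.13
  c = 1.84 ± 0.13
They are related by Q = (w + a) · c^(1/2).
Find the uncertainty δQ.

Let u = w + a = 37.5. δu = √(δw² + δa²) = √(10.2 + 0.0169) = 3.20, so δu/u = 0.0855.
Q is then a monomial in u, c:
δQ/Q = √((δu/u)² + (½·δc/c)²) = √(0.00731 + 0.00125) = 0.0925
Q = 50.8, so δQ = 0.0925 × 50.8 = 4.70.

4.70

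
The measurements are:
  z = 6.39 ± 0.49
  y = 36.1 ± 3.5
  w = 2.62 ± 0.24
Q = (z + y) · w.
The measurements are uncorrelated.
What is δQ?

Let u = z + y = 42.5. δu = √(δz² + δy²) = √(0.240 + 12.2) = 3.53, so δu/u = 0.0832.
Q is then a monomial in u, w:
δQ/Q = √((δu/u)² + (1·δw/w)²) = √(0.00692 + 0.00839) = 0.124
Q = 111, so δQ = 0.124 × 111 = 13.8.

13.8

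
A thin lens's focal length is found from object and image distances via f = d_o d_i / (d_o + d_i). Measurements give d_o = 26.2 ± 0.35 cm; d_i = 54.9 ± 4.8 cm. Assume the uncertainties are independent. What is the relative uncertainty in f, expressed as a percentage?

2.97%

∂f/∂d_o = (d_i/(d_o+d_i))² = 0.458;  ∂f/∂d_i = (d_o/(d_o+d_i))² = 0.104
δf = √((∂f/∂d_o · δd_o)² + (∂f/∂d_i · δd_i)²) = √(0.0257 + 0.251) = 0.526 cm
f = 17.7 cm, so δf/f = 0.526/17.7 = 0.0297.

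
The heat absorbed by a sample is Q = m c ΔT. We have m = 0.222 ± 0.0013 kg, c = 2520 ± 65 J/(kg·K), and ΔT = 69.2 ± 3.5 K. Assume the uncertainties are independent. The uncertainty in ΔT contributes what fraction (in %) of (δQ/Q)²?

78.5%

(δQ/Q)² = (1·δm/m)² + (1·δc/c)² + (1·δΔT/ΔT)²
  m term: (1×0.00586)² = 3.43e-05
  c term: (1×0.0258)² = 0.000665
  ΔT term: (1×0.0506)² = 0.00256
Total = 0.00326. Share from ΔT = 0.00256/0.00326 = 0.785.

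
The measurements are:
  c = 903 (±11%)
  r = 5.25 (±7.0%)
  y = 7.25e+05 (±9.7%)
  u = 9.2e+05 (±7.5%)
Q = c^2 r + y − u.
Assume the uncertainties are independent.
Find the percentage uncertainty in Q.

24.3%

Let p = c^2·r = 4.28e+06. δp/p = √((2·δc/c)² + (1·δr/r)²) = √(0.0484 + 0.00490) = 0.231, so δp = 9.88e+05.
Q = p + y − u: δQ = √(δp² + δy² + δu²) = √(9.77e+11 + 4.95e+09 + 4.76e+09) = 9.93e+05
Q = 4.09e+06, so δQ/Q = 9.93e+05/4.09e+06 = 0.243.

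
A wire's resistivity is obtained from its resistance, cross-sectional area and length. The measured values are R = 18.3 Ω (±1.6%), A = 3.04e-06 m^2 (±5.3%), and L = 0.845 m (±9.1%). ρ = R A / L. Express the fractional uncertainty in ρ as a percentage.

Products/powers → add relative errors in quadrature, weighted by exponent:
  (1·δR/R)² = (1×0.0160)² = 0.000256;  (1·δA/A)² = (1×0.0530)² = 0.00281;  (-1·δL/L)² = (-1×0.0910)² = 0.00828
δρ/ρ = √(0.0113) = 0.107

10.7%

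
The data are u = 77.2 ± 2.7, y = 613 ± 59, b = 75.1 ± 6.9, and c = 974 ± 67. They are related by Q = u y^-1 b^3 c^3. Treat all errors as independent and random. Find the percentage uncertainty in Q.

35.9%

For a monomial Q ∝ u, y^-1, b^3, c^3, fractional errors add in quadrature:
  (1·δu/u)² = (1×0.0350)² = 0.00122;  (-1·δy/y)² = (-1×0.0962)² = 0.00926;  (3·δb/b)² = (3×0.0919)² = 0.0760;  (3·δc/c)² = (3×0.0688)² = 0.0426
δQ/Q = √(0.129) = 0.359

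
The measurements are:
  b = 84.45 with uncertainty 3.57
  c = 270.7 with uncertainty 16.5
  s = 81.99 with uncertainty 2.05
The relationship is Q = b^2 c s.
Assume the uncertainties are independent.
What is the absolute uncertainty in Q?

Since Q is a product/quotient, work with relative uncertainties:
  (2·δb/b)² = (2×0.0423)² = 0.00715;  (1·δc/c)² = (1×0.0610)² = 0.00372;  (1·δs/s)² = (1×0.0250)² = 0.000625
δQ/Q = √(0.0115) = 0.107
Q = 1.583e+08, so δQ = 0.107 × 1.583e+08 = 1.7e+07.

1.7e+07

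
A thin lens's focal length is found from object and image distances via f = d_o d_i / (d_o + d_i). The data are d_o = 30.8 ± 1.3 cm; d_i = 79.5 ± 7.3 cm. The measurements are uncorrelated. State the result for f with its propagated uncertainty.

22.2 ± 0.883 cm

∂f/∂d_o = (d_i/(d_o+d_i))² = 0.519;  ∂f/∂d_i = (d_o/(d_o+d_i))² = 0.0780
δf = √((∂f/∂d_o · δd_o)² + (∂f/∂d_i · δd_i)²) = √(0.456 + 0.324) = 0.883 cm
f = 22.2 cm.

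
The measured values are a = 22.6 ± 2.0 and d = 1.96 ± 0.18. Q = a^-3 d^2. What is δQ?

Q is a product of powers, so relative uncertainties combine in quadrature:
  (-3·δa/a)² = (-3×0.0885)² = 0.0705;  (2·δd/d)² = (2×0.0918)² = 0.0337
δQ/Q = √(0.104) = 0.323
Q = 0.000333, so δQ = 0.323 × 0.000333 = 0.000107.

0.000107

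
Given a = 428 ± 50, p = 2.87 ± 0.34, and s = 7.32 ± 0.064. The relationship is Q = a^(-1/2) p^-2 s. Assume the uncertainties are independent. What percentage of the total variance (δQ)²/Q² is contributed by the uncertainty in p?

94.1%

(δQ/Q)² = (−½·δa/a)² + (-2·δp/p)² + (1·δs/s)²
  a term: (-0.5×0.117)² = 0.00341
  p term: (-2×0.118)² = 0.0561
  s term: (1×0.00874)² = 7.64e-05
Total = 0.0596. Share from p = 0.0561/0.0596 = 0.941.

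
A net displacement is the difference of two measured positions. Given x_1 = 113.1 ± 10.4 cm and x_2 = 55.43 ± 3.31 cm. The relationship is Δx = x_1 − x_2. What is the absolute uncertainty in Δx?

10.9 cm

Absolute uncertainties add in quadrature for a linear combination:
  (δx_1)² = 108;  (δx_2)² = 11.0
δΔx = √(119) = 10.9 cm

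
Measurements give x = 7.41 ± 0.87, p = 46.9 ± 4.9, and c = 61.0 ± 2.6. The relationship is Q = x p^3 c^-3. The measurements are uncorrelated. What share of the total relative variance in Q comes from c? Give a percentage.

12.7%

(δQ/Q)² = (1·δx/x)² + (3·δp/p)² + (-3·δc/c)²
  x term: (1×0.117)² = 0.0138
  p term: (3×0.104)² = 0.0982
  c term: (-3×0.0426)² = 0.0164
Total = 0.128. Share from c = 0.0164/0.128 = 0.127.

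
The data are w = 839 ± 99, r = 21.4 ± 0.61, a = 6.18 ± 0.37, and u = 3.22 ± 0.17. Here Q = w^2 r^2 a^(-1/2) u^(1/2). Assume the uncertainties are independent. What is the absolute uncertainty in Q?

5.73e+07

Each factor contributes (exponent × relative error)² to (δQ/Q)²:
  (2·δw/w)² = (2×0.118)² = 0.0557;  (2·δr/r)² = (2×0.0285)² = 0.00325;  (−½·δa/a)² = (-0.5×0.0599)² = 0.000896;  (½·δu/u)² = (0.5×0.0528)² = 0.000697
δQ/Q = √(0.0605) = 0.246
Q = 2.33e+08, so δQ = 0.246 × 2.33e+08 = 5.73e+07.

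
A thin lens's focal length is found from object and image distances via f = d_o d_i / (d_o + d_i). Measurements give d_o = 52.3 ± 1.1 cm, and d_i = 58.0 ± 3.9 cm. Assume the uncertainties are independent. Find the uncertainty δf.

∂f/∂d_o = (d_i/(d_o+d_i))² = 0.277;  ∂f/∂d_i = (d_o/(d_o+d_i))² = 0.225
δf = √((∂f/∂d_o · δd_o)² + (∂f/∂d_i · δd_i)²) = √(0.0925 + 0.769) = 0.928 cm

0.928 cm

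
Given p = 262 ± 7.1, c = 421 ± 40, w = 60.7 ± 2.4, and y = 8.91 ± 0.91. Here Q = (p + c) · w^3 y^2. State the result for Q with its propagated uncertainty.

(1.21 ± 0.295) × 10^10

Let u = p + c = 683. δu = √(δp² + δc²) = √(50.4 + 1600) = 40.6, so δu/u = 0.0595.
Q is then a monomial in u, w, y:
δQ/Q = √((δu/u)² + (3·δw/w)² + (2·δy/y)²) = √(0.00354 + 0.0141 + 0.0417) = 0.244
Q = 1.21e+10, so δQ = 0.244 × 1.21e+10 = 2.95e+09.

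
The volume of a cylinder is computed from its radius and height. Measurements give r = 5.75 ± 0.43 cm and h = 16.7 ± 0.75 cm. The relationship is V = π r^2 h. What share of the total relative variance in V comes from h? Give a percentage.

8.27%

(δV/V)² = (2·δr/r)² + (1·δh/h)²
  r term: (2×0.0748)² = 0.0224
  h term: (1×0.0449)² = 0.00202
Total = 0.0244. Share from h = 0.00202/0.0244 = 0.0827.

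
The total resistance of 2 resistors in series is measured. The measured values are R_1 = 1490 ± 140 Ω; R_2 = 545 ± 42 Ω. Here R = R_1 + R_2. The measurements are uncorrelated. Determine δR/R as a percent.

Sums and differences: (δR)² = Σ (cᵢ δxᵢ)².
  (δR_1)² = 19600;  (δR_2)² = 1760
δR = √(21400) = 146 Ω
R = 2040 Ω, so δR/R = 146/2040 = 0.0718.

7.18%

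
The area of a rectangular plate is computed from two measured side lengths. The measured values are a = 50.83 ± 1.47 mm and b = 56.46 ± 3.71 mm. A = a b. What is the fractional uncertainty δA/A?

Since A is a product/quotient, work with relative uncertainties:
  (1·δa/a)² = (1×0.0289)² = 0.000836;  (1·δb/b)² = (1×0.0657)² = 0.00432
δA/A = √(0.00515) = 0.0718

0.0718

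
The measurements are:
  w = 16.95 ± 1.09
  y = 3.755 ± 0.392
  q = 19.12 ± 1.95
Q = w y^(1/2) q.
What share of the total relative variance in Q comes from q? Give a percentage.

60.3%

(δQ/Q)² = (1·δw/w)² + (½·δy/y)² + (1·δq/q)²
  w term: (1×0.0643)² = 0.00414
  y term: (0.5×0.104)² = 0.00272
  q term: (1×0.102)² = 0.0104
Total = 0.0173. Share from q = 0.0104/0.0173 = 0.603.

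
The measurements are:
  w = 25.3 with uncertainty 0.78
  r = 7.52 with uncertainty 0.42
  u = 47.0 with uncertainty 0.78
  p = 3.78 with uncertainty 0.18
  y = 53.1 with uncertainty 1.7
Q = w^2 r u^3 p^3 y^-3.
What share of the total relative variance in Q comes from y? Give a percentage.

(δQ/Q)² = (2·δw/w)² + (1·δr/r)² + (3·δu/u)² + (3·δp/p)² + (-3·δy/y)²
  w term: (2×0.0308)² = 0.00380
  r term: (1×0.0559)² = 0.00312
  u term: (3×0.0166)² = 0.00248
  p term: (3×0.0476)² = 0.0204
  y term: (-3×0.0320)² = 0.00922
Total = 0.0390. Share from y = 0.00922/0.0390 = 0.236.

23.6%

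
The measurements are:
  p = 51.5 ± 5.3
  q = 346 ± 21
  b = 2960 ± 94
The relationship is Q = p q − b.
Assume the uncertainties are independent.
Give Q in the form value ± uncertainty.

14900 ± 2130

Let w = p·q = 17800. δw/w = √((1·δp/p)² + (1·δq/q)²) = √(0.0106 + 0.00368) = 0.119, so δw = 2130.
Q = w − b: δQ = √(δw² + δb²) = √(4.53e+06 + 8840) = 2130
Q = 14900.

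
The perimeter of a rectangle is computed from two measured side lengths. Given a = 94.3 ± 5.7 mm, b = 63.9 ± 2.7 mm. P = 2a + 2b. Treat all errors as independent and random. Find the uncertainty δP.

Sums and differences: (δP)² = Σ (cᵢ δxᵢ)².
  (2·δa)² = 130;  (2·δb)² = 29.2
δP = √(159) = 12.6 mm

12.6 mm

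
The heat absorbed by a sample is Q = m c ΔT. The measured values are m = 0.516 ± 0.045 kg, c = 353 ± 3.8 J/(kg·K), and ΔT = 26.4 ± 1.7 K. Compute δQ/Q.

Relative error in a monomial: (δQ/Q)² = Σ (nᵢ · δxᵢ/xᵢ)².
  (1·δm/m)² = (1×0.0872)² = 0.00761;  (1·δc/c)² = (1×0.0108)² = 0.000116;  (1·δΔT/ΔT)² = (1×0.0644)² = 0.00415
δQ/Q = √(0.0119) = 0.109

0.109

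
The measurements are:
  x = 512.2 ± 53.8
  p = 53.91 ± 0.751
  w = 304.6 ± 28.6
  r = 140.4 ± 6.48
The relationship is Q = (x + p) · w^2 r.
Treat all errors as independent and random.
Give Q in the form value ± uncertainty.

(7.374 ± 1.59) × 10^9

Let u = x + p = 566.1. δu = √(δx² + δp²) = √(2890 + 0.564) = 53.8, so δu/u = 0.0950.
Q is then a monomial in u, w, r:
δQ/Q = √((δu/u)² + (2·δw/w)² + (1·δr/r)²) = √(0.00903 + 0.0353 + 0.00213) = 0.215
Q = 7.374e+09, so δQ = 0.215 × 7.374e+09 = 1.59e+09.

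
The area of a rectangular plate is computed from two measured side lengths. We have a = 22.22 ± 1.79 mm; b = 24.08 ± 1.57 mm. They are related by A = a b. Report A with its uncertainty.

For a monomial A ∝ a, b, fractional errors add in quadrature:
  (1·δa/a)² = (1×0.0806)² = 0.00649;  (1·δb/b)² = (1×0.0652)² = 0.00425
δA/A = √(0.0107) = 0.104
A = 535.1 mm^2, so δA = 0.104 × 535.1 = 55.5 mm^2.

535.1 ± 55.5 mm^2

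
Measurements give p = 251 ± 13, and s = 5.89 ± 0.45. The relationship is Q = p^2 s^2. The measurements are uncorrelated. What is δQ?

4.03e+05

Products/powers → add relative errors in quadrature, weighted by exponent:
  (2·δp/p)² = (2×0.0518)² = 0.0107;  (2·δs/s)² = (2×0.0764)² = 0.0233
δQ/Q = √(0.0341) = 0.185
Q = 2.19e+06, so δQ = 0.185 × 2.19e+06 = 4.03e+05.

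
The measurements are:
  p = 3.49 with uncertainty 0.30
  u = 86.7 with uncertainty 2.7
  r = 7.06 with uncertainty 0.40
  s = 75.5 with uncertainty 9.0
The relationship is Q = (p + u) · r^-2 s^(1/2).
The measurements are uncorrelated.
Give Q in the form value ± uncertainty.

15.7 ± 2.07

Let w = p + u = 90.2. δw = √(δp² + δu²) = √(0.0900 + 7.29) = 2.72, so δw/w = 0.0301.
Q is then a monomial in w, r, s:
δQ/Q = √((δw/w)² + (-2·δr/r)² + (½·δs/s)²) = √(0.000907 + 0.0128 + 0.00355) = 0.132
Q = 15.7, so δQ = 0.132 × 15.7 = 2.07.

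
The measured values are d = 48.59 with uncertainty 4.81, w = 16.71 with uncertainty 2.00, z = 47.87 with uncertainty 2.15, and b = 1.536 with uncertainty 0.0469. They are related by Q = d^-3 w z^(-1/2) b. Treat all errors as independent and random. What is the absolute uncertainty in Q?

1.04e-05

Each factor contributes (exponent × relative error)² to (δQ/Q)²:
  (-3·δd/d)² = (-3×0.0990)² = 0.0882;  (1·δw/w)² = (1×0.120)² = 0.0143;  (−½·δz/z)² = (-0.5×0.0449)² = 0.000504;  (1·δb/b)² = (1×0.0305)² = 0.000932
δQ/Q = √(0.104) = 0.322
Q = 3.234e-05, so δQ = 0.322 × 3.234e-05 = 1.04e-05.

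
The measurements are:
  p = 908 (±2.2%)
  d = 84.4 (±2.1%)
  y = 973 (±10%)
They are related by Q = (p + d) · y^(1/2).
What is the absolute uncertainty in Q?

1670

Let u = p + d = 992. δu = √(δp² + δd²) = √(399 + 3.14) = 20.1, so δu/u = 0.0202.
Q is then a monomial in u, y:
δQ/Q = √((δu/u)² + (½·δy/y)²) = √(0.000408 + 0.00250) = 0.0539
Q = 31000, so δQ = 0.0539 × 31000 = 1670.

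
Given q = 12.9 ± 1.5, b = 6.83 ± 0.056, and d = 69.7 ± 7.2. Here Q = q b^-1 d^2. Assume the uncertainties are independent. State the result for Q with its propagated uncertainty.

Q is a product of powers, so relative uncertainties combine in quadrature:
  (1·δq/q)² = (1×0.116)² = 0.0135;  (-1·δb/b)² = (-1×0.00820)² = 6.72e-05;  (2·δd/d)² = (2×0.103)² = 0.0427
δQ/Q = √(0.0563) = 0.237
Q = 9180, so δQ = 0.237 × 9180 = 2180.

9180 ± 2180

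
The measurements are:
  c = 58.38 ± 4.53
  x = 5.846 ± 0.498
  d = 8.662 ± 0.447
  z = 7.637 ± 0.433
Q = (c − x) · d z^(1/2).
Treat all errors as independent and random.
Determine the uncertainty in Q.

132

Let u = c − x = 52.53. δu = √(δc² + δx²) = √(20.5 + 0.248) = 4.56, so δu/u = 0.0867.
Q is then a monomial in u, d, z:
δQ/Q = √((δu/u)² + (1·δd/d)² + (½·δz/z)²) = √(0.00753 + 0.00266 + 0.000804) = 0.105
Q = 1258, so δQ = 0.105 × 1258 = 132.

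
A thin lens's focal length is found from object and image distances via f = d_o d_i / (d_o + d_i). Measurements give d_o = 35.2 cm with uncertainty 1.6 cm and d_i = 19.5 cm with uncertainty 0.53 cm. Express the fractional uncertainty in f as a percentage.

∂f/∂d_o = (d_i/(d_o+d_i))² = 0.127;  ∂f/∂d_i = (d_o/(d_o+d_i))² = 0.414
δf = √((∂f/∂d_o · δd_o)² + (∂f/∂d_i · δd_i)²) = √(0.0413 + 0.0482) = 0.299 cm
f = 12.5 cm, so δf/f = 0.299/12.5 = 0.0238.

2.38%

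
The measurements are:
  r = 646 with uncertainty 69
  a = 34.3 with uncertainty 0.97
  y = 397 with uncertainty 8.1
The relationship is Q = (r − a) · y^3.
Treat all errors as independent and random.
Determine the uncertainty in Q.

4.91e+09

Let u = r − a = 612. δu = √(δr² + δa²) = √(4760 + 0.941) = 69.0, so δu/u = 0.113.
Q is then a monomial in u, y:
δQ/Q = √((δu/u)² + (3·δy/y)²) = √(0.0127 + 0.00375) = 0.128
Q = 3.83e+10, so δQ = 0.128 × 3.83e+10 = 4.91e+09.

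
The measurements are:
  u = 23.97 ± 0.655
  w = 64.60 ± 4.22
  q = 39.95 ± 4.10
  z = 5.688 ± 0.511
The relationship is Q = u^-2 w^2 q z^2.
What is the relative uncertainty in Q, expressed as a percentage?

Products/powers → add relative errors in quadrature, weighted by exponent:
  (-2·δu/u)² = (-2×0.0273)² = 0.00299;  (2·δw/w)² = (2×0.0653)² = 0.0171;  (1·δq/q)² = (1×0.103)² = 0.0105;  (2·δz/z)² = (2×0.0898)² = 0.0323
δQ/Q = √(0.0629) = 0.251

25.1%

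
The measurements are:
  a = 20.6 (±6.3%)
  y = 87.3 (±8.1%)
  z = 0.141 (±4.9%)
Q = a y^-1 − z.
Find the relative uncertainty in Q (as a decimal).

0.265

Let p = a·y^-1 = 0.236. δp/p = √((1·δa/a)² + (-1·δy/y)²) = √(0.00397 + 0.00656) = 0.103, so δp = 0.0242.
Q = p − z: δQ = √(δp² + δz²) = √(0.000586 + 4.77e-05) = 0.0252
Q = 0.0950, so δQ/Q = 0.0252/0.0950 = 0.265.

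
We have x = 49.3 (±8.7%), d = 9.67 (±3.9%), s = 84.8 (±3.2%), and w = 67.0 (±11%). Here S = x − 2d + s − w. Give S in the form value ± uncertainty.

47.8 ± 8.98

For a sum/difference, combine absolute errors in quadrature:
  (δx)² = 18.4;  (2·δd)² = 0.569;  (δs)² = 7.36;  (δw)² = 54.3
δS = √(80.6) = 8.98
S = 47.8.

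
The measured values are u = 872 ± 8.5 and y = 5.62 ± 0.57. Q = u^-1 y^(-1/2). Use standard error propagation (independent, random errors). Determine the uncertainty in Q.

2.5e-05

Since Q is a product/quotient, work with relative uncertainties:
  (-1·δu/u)² = (-1×0.00975)² = 9.5e-05;  (−½·δy/y)² = (-0.5×0.101)² = 0.00257
δQ/Q = √(0.00267) = 0.0516
Q = 0.000484, so δQ = 0.0516 × 0.000484 = 2.5e-05.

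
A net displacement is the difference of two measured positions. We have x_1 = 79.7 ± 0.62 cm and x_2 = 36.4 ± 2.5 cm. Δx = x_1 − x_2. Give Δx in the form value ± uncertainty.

For a sum/difference, combine absolute errors in quadrature:
  (δx_1)² = 0.384;  (δx_2)² = 6.25
δΔx = √(6.63) = 2.58 cm
Δx = 43.3 cm.

43.3 ± 2.58 cm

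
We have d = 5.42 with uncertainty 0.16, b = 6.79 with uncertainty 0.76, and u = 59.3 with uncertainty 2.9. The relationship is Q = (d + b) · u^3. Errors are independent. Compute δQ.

4.07e+05

Let w = d + b = 12.2. δw = √(δd² + δb²) = √(0.0256 + 0.578) = 0.777, so δw/w = 0.0636.
Q is then a monomial in w, u:
δQ/Q = √((δw/w)² + (3·δu/u)²) = √(0.00405 + 0.0215) = 0.160
Q = 2.55e+06, so δQ = 0.160 × 2.55e+06 = 4.07e+05.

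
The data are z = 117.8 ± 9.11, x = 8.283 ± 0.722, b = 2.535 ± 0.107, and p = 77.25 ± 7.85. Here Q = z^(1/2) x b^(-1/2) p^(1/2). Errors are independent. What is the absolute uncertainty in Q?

Q is a product of powers, so relative uncertainties combine in quadrature:
  (½·δz/z)² = (0.5×0.0773)² = 0.00150;  (1·δx/x)² = (1×0.0872)² = 0.00760;  (−½·δb/b)² = (-0.5×0.0422)² = 0.000445;  (½·δp/p)² = (0.5×0.102)² = 0.00258
δQ/Q = √(0.0121) = 0.110
Q = 496.3, so δQ = 0.110 × 496.3 = 54.6.

54.6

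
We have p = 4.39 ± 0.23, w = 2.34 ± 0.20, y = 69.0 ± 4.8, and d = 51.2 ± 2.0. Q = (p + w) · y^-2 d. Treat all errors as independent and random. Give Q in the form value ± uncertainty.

Let u = p + w = 6.73. δu = √(δp² + δw²) = √(0.0529 + 0.0400) = 0.305, so δu/u = 0.0453.
Q is then a monomial in u, y, d:
δQ/Q = √((δu/u)² + (-2·δy/y)² + (1·δd/d)²) = √(0.00205 + 0.0194 + 0.00153) = 0.151
Q = 0.0724, so δQ = 0.151 × 0.0724 = 0.0110.

0.0724 ± 0.0110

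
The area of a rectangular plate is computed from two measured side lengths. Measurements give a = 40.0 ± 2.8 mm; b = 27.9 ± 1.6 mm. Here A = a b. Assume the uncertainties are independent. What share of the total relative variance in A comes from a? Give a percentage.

(δA/A)² = (1·δa/a)² + (1·δb/b)²
  a term: (1×0.0700)² = 0.00490
  b term: (1×0.0573)² = 0.00329
Total = 0.00819. Share from a = 0.00490/0.00819 = 0.598.

59.8%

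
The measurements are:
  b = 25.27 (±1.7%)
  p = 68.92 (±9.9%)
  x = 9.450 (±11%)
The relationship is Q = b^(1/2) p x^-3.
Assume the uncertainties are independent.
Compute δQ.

Q is a product of powers, so relative uncertainties combine in quadrature:
  (½·δb/b)² = (0.5×0.0170)² = 7.23e-05;  (1·δp/p)² = (1×0.0990)² = 0.00980;  (-3·δx/x)² = (-3×0.110)² = 0.109
δQ/Q = √(0.119) = 0.345
Q = 0.4105, so δQ = 0.345 × 0.4105 = 0.141.

0.141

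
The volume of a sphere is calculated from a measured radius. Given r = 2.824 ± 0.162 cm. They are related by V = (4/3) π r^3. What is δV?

V ∝ r^3, so δV/V = |3| · δr/r = 3 × 0.0574 = 0.172.
V = 94.34 cm^3, so δV = 0.172 × 94.34 = 16.2 cm^3.

16.2 cm^3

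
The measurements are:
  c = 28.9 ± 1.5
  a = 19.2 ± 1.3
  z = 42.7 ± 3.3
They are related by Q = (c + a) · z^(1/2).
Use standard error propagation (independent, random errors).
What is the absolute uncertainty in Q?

Let u = c + a = 48.1. δu = √(δc² + δa²) = √(2.25 + 1.69) = 1.98, so δu/u = 0.0413.
Q is then a monomial in u, z:
δQ/Q = √((δu/u)² + (½·δz/z)²) = √(0.00170 + 0.00149) = 0.0565
Q = 314, so δQ = 0.0565 × 314 = 17.8.

17.8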